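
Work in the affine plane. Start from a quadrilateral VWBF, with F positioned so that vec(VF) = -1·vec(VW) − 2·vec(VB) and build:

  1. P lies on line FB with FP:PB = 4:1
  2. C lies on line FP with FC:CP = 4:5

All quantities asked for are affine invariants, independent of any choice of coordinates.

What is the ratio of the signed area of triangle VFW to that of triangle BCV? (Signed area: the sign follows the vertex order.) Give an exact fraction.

Choose coordinates V = (0, 0), W = (1, 0), B = (0, 1), F = (-1, -2).
1. P lies on line FB with FP:PB = 4:1 ⇒ P = (-1/5, 2/5)
2. C lies on line FP with FC:CP = 4:5 ⇒ C = (-29/45, -14/15)
2·[VFW] = 2, 2·[BCV] = 29/45
[VFW]:[BCV] = 2:29/45 = 90/29

[VFW]:[BCV] = 90/29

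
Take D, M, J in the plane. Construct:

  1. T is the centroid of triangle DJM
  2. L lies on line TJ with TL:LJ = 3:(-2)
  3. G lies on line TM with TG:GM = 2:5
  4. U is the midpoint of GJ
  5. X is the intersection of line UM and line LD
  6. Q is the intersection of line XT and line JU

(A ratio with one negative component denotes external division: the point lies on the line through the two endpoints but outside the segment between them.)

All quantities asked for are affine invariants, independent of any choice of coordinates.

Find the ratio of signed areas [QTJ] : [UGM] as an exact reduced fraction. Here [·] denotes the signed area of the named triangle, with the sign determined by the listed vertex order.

[QTJ]:[UGM] = -116/75

Assign D = (0, 0), M = (1, 0), J = (0, 1) — the answer is frame-independent, so this choice is without loss of generality.
1. T is the centroid of triangle DJM ⇒ T = (1/3, 1/3)
2. L lies on line TJ with TL:LJ = 3:(-2) ⇒ L = (-2/3, 7/3)
3. G lies on line TM with TG:GM = 2:5 ⇒ G = (11/21, 5/21)
4. U is the midpoint of GJ ⇒ U = (11/42, 13/21)
5. X is the intersection of line UM and line LD ⇒ X = (-52/165, 182/165)
6. Q is the intersection of line XT and line JU ⇒ Q = (319/315, -149/315)
2·[QTJ] = -58/315, 2·[UGM] = 5/42
[QTJ]:[UGM] = -58/315:5/42 = -116/75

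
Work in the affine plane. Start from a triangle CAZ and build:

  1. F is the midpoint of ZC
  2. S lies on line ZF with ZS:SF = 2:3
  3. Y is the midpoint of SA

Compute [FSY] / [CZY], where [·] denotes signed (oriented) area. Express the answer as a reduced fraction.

[FSY]:[CZY] = 3/10

Assign C = (0, 0), A = (1, 0), Z = (0, 1) — the answer is frame-independent, so this choice is without loss of generality.
1. F is the midpoint of ZC ⇒ F = (0, 1/2)
2. S lies on line ZF with ZS:SF = 2:3 ⇒ S = (0, 4/5)
3. Y is the midpoint of SA ⇒ Y = (1/2, 2/5)
2·[FSY] = -3/20, 2·[CZY] = -1/2
[FSY]:[CZY] = -3/20:-1/2 = 3/10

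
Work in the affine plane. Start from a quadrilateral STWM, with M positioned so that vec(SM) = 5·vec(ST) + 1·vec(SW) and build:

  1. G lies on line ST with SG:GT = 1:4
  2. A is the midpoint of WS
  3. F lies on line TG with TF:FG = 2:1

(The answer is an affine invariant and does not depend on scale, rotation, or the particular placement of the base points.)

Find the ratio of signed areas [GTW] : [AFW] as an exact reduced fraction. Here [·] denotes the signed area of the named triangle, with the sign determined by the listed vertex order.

Work in coordinates with S = (0, 0), T = (1, 0), W = (0, 1), M = (5, 1).
1. G lies on line ST with SG:GT = 1:4 ⇒ G = (1/5, 0)
2. A is the midpoint of WS ⇒ A = (0, 1/2)
3. F lies on line TG with TF:FG = 2:1 ⇒ F = (7/15, 0)
2·[GTW] = 4/5, 2·[AFW] = 7/30
[GTW]:[AFW] = 4/5:7/30 = 24/7

[GTW]:[AFW] = 24/7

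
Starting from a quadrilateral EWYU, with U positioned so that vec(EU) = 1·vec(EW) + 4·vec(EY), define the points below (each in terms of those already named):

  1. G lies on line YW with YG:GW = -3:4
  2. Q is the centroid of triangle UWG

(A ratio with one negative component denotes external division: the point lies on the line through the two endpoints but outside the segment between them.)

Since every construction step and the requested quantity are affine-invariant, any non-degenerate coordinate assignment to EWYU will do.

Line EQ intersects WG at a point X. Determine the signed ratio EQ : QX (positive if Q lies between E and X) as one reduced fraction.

Work in coordinates with E = (0, 0), W = (1, 0), Y = (0, 1), U = (1, 4).
1. G lies on line YW with YG:GW = -3:4 ⇒ G = (-3, 4)
2. Q is the centroid of triangle UWG ⇒ Q = (-1/3, 8/3)
line EQ meets WG at X = (-1/7, 8/7)
Q = E + t·(X−E) with t = 7/3, so EQ:QX = 7/3:-4/3

EQ:QX = -7/4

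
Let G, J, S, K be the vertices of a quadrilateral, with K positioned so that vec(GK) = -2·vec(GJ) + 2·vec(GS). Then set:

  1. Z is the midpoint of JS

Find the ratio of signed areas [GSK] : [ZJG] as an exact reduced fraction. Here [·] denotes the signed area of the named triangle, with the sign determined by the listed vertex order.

[GSK]:[ZJG] = -4

Choose coordinates G = (0, 0), J = (1, 0), S = (0, 1), K = (-2, 2).
1. Z is the midpoint of JS ⇒ Z = (1/2, 1/2)
2·[GSK] = 2, 2·[ZJG] = -1/2
[GSK]:[ZJG] = 2:-1/2 = -4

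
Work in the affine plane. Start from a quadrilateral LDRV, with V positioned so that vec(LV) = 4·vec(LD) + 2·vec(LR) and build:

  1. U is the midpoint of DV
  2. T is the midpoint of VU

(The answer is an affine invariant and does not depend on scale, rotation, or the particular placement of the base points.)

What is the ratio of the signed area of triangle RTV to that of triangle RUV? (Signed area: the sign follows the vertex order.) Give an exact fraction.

[RTV]:[RUV] = 1/2

Assign L = (0, 0), D = (1, 0), R = (0, 1), V = (4, 2) — the answer is frame-independent, so this choice is without loss of generality.
1. U is the midpoint of DV ⇒ U = (5/2, 1)
2. T is the midpoint of VU ⇒ T = (13/4, 3/2)
2·[RTV] = 5/4, 2·[RUV] = 5/2
[RTV]:[RUV] = 5/4:5/2 = 1/2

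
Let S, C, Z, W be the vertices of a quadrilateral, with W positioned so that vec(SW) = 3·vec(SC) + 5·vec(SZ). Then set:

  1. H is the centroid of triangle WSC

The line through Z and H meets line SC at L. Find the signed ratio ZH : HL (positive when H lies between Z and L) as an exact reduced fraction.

Choose coordinates S = (0, 0), C = (1, 0), Z = (0, 1), W = (3, 5).
1. H is the centroid of triangle WSC ⇒ H = (4/3, 5/3)
line ZH meets SC at L = (-2, 0)
H = Z + t·(L−Z) with t = -2/3, so ZH:HL = -2/3:5/3

ZH:HL = -2/5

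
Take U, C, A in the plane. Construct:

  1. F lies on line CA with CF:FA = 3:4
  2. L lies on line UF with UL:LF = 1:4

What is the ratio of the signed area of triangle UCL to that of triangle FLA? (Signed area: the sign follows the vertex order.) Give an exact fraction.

[UCL]:[FLA] = -3/16

Set U = (0, 0), C = (1, 0), A = (0, 1); any affine frame gives the same invariant.
1. F lies on line CA with CF:FA = 3:4 ⇒ F = (4/7, 3/7)
2. L lies on line UF with UL:LF = 1:4 ⇒ L = (4/35, 3/35)
2·[UCL] = 3/35, 2·[FLA] = -16/35
[UCL]:[FLA] = 3/35:-16/35 = -3/16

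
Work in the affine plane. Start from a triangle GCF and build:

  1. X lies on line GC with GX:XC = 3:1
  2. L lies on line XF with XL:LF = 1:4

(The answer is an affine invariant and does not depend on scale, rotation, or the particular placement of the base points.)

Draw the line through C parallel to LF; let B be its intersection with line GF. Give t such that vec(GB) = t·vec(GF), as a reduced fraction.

Set G = (0, 0), C = (1, 0), F = (0, 1); any affine frame gives the same invariant.
1. X lies on line GC with GX:XC = 3:1 ⇒ X = (3/4, 0)
2. L lies on line XF with XL:LF = 1:4 ⇒ L = (3/5, 1/5)
through C parallel to LF: direction (-3/5, 4/5); meets GF at B = (0, 4/3)
B = G + t·(F−G) with t = 4/3

t = 4/3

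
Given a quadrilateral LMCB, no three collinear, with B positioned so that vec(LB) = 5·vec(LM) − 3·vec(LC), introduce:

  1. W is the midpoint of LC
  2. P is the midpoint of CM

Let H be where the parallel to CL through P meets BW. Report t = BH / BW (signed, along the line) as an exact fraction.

t = 9/10

Set L = (0, 0), M = (1, 0), C = (0, 1), B = (5, -3); any affine frame gives the same invariant.
1. W is the midpoint of LC ⇒ W = (0, 1/2)
2. P is the midpoint of CM ⇒ P = (1/2, 1/2)
through P parallel to CL: direction (0, -1); meets BW at H = (1/2, 3/20)
H = B + t·(W−B) with t = 9/10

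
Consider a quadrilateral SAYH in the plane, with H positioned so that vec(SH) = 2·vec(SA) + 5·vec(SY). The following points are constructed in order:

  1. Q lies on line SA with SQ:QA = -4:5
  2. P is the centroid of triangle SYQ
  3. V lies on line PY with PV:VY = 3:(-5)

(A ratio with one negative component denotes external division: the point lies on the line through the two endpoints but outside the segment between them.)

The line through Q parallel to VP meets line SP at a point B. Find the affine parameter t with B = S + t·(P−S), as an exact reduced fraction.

Assign S = (0, 0), A = (1, 0), Y = (0, 1), H = (2, 5) — the answer is frame-independent, so this choice is without loss of generality.
1. Q lies on line SA with SQ:QA = -4:5 ⇒ Q = (-4, 0)
2. P is the centroid of triangle SYQ ⇒ P = (-4/3, 1/3)
3. V lies on line PY with PV:VY = 3:(-5) ⇒ V = (-10/3, -2/3)
through Q parallel to VP: direction (2, 1); meets SP at B = (-8/3, 2/3)
B = S + t·(P−S) with t = 2

t = 2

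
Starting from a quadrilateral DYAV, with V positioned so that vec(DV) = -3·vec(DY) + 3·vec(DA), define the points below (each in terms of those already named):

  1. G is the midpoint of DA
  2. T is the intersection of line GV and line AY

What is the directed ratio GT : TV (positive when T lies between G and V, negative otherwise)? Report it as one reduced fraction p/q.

GT:TV = -1/2

Work in coordinates with D = (0, 0), Y = (1, 0), A = (0, 1), V = (-3, 3).
1. G is the midpoint of DA ⇒ G = (0, 1/2)
2. T is the intersection of line GV and line AY ⇒ T = (3, -2)
T = G + t·(V−G) with t = -1, so GT:TV = t:(1−t) = -1:2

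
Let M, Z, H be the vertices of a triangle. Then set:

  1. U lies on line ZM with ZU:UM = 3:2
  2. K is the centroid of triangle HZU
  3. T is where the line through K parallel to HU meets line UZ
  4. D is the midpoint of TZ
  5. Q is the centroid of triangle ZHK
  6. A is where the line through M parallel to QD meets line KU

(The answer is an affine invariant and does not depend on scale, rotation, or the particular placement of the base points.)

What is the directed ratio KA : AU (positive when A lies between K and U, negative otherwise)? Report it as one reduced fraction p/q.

KA:AU = -7/4

Assign M = (0, 0), Z = (1, 0), H = (0, 1) — the answer is frame-independent, so this choice is without loss of generality.
1. U lies on line ZM with ZU:UM = 3:2 ⇒ U = (2/5, 0)
2. K is the centroid of triangle HZU ⇒ K = (7/15, 1/3)
3. T is where the line through K parallel to HU meets line UZ ⇒ T = (3/5, 0)
4. D is the midpoint of TZ ⇒ D = (4/5, 0)
5. Q is the centroid of triangle ZHK ⇒ Q = (22/45, 4/9)
6. A is where the line through M parallel to QD meets line KU ⇒ A = (14/45, -4/9)
A = K + t·(U−K) with t = 7/3, so KA:AU = t:(1−t) = 7/3:-4/3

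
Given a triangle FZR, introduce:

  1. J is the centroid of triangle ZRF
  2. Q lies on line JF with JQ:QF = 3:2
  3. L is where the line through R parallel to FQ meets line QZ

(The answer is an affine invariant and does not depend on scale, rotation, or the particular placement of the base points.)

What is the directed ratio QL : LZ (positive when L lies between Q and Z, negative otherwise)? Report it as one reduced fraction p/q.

QL:LZ = -1/2

Work in coordinates with F = (0, 0), Z = (1, 0), R = (0, 1).
1. J is the centroid of triangle ZRF ⇒ J = (1/3, 1/3)
2. Q lies on line JF with JQ:QF = 3:2 ⇒ Q = (2/15, 2/15)
3. L is where the line through R parallel to FQ meets line QZ ⇒ L = (-11/15, 4/15)
L = Q + t·(Z−Q) with t = -1, so QL:LZ = t:(1−t) = -1:2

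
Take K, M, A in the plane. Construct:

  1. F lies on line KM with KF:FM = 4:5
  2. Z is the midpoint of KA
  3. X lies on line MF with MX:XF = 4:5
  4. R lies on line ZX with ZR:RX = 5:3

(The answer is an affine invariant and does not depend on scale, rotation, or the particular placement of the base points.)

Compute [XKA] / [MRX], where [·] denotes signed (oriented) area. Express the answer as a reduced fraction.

[XKA]:[MRX] = -244/15

Assign K = (0, 0), M = (1, 0), A = (0, 1) — the answer is frame-independent, so this choice is without loss of generality.
1. F lies on line KM with KF:FM = 4:5 ⇒ F = (4/9, 0)
2. Z is the midpoint of KA ⇒ Z = (0, 1/2)
3. X lies on line MF with MX:XF = 4:5 ⇒ X = (61/81, 0)
4. R lies on line ZX with ZR:RX = 5:3 ⇒ R = (305/648, 3/16)
2·[XKA] = -61/81, 2·[MRX] = 5/108
[XKA]:[MRX] = -61/81:5/108 = -244/15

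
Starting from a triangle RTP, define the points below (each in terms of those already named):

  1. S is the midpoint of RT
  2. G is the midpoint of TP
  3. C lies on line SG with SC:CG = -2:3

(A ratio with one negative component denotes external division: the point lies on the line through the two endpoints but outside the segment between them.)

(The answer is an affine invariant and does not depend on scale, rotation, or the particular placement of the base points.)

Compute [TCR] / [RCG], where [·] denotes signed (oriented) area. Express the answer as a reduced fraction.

Choose coordinates R = (0, 0), T = (1, 0), P = (0, 1).
1. S is the midpoint of RT ⇒ S = (1/2, 0)
2. G is the midpoint of TP ⇒ G = (1/2, 1/2)
3. C lies on line SG with SC:CG = -2:3 ⇒ C = (1/2, -1)
2·[TCR] = -1, 2·[RCG] = 3/4
[TCR]:[RCG] = -1:3/4 = -4/3

[TCR]:[RCG] = -4/3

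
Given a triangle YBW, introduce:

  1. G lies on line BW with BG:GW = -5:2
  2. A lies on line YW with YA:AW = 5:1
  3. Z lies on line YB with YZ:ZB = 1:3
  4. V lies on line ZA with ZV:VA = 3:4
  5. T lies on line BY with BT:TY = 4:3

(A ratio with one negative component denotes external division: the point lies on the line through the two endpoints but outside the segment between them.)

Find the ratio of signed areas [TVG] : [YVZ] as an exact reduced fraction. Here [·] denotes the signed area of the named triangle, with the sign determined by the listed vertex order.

Assign Y = (0, 0), B = (1, 0), W = (0, 1) — the answer is frame-independent, so this choice is without loss of generality.
1. G lies on line BW with BG:GW = -5:2 ⇒ G = (-2/3, 5/3)
2. A lies on line YW with YA:AW = 5:1 ⇒ A = (0, 5/6)
3. Z lies on line YB with YZ:ZB = 1:3 ⇒ Z = (1/4, 0)
4. V lies on line ZA with ZV:VA = 3:4 ⇒ V = (1/7, 5/14)
5. T lies on line BY with BT:TY = 4:3 ⇒ T = (3/7, 0)
2·[TVG] = -25/294, 2·[YVZ] = -5/56
[TVG]:[YVZ] = -25/294:-5/56 = 20/21

[TVG]:[YVZ] = 20/21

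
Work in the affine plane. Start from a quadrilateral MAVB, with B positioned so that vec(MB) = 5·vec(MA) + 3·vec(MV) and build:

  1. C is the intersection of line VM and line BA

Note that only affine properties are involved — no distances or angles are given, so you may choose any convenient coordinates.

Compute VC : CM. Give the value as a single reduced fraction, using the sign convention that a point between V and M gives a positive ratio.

VC:CM = -7/3

Choose coordinates M = (0, 0), A = (1, 0), V = (0, 1), B = (5, 3).
1. C is the intersection of line VM and line BA ⇒ C = (0, -3/4)
C = V + t·(M−V) with t = 7/4, so VC:CM = t:(1−t) = 7/4:-3/4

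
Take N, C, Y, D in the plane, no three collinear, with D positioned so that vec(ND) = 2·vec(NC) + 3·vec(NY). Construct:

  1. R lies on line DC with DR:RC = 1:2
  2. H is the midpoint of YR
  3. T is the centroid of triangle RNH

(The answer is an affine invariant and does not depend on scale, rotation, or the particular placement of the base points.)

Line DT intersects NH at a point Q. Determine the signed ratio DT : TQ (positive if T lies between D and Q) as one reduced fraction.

DT:TQ = 4/5

Choose coordinates N = (0, 0), C = (1, 0), Y = (0, 1), D = (2, 3).
1. R lies on line DC with DR:RC = 1:2 ⇒ R = (5/3, 2)
2. H is the midpoint of YR ⇒ H = (5/6, 3/2)
3. T is the centroid of triangle RNH ⇒ T = (5/6, 7/6)
line DT meets NH at Q = (-5/8, -9/8)
T = D + t·(Q−D) with t = 4/9, so DT:TQ = 4/9:5/9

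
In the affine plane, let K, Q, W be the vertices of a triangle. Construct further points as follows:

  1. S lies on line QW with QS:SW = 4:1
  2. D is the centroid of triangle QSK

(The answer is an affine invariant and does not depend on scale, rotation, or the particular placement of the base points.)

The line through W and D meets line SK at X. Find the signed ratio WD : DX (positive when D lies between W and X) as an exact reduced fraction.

Work in coordinates with K = (0, 0), Q = (1, 0), W = (0, 1).
1. S lies on line QW with QS:SW = 4:1 ⇒ S = (1/5, 4/5)
2. D is the centroid of triangle QSK ⇒ D = (2/5, 4/15)
line WD meets SK at X = (6/35, 24/35)
D = W + t·(X−W) with t = 7/3, so WD:DX = 7/3:-4/3

WD:DX = -7/4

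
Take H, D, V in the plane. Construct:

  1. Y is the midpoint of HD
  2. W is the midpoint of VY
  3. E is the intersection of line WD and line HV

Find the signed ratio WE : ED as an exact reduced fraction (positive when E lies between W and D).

WE:ED = -1/4

Assign H = (0, 0), D = (1, 0), V = (0, 1) — the answer is frame-independent, so this choice is without loss of generality.
1. Y is the midpoint of HD ⇒ Y = (1/2, 0)
2. W is the midpoint of VY ⇒ W = (1/4, 1/2)
3. E is the intersection of line WD and line HV ⇒ E = (0, 2/3)
E = W + t·(D−W) with t = -1/3, so WE:ED = t:(1−t) = -1/3:4/3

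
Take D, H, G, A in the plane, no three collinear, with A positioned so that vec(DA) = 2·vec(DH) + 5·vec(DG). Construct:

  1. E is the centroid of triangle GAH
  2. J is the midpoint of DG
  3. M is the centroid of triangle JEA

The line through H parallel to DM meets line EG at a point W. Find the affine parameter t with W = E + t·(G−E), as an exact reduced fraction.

Work in coordinates with D = (0, 0), H = (1, 0), G = (0, 1), A = (2, 5).
1. E is the centroid of triangle GAH ⇒ E = (1, 2)
2. J is the midpoint of DG ⇒ J = (0, 1/2)
3. M is the centroid of triangle JEA ⇒ M = (1, 5/2)
through H parallel to DM: direction (1, 5/2); meets EG at W = (7/3, 10/3)
W = E + t·(G−E) with t = -4/3

t = -4/3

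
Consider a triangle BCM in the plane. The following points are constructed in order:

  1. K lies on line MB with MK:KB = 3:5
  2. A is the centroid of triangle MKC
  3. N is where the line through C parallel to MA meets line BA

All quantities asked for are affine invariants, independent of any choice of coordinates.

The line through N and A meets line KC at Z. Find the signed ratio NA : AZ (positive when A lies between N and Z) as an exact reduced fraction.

Set B = (0, 0), C = (1, 0), M = (0, 1); any affine frame gives the same invariant.
1. K lies on line MB with MK:KB = 3:5 ⇒ K = (0, 5/8)
2. A is the centroid of triangle MKC ⇒ A = (1/3, 13/24)
3. N is where the line through C parallel to MA meets line BA ⇒ N = (11/24, 143/192)
line NA meets KC at Z = (5/18, 65/144)
A = N + t·(Z−N) with t = 9/13, so NA:AZ = 9/13:4/13

NA:AZ = 9/4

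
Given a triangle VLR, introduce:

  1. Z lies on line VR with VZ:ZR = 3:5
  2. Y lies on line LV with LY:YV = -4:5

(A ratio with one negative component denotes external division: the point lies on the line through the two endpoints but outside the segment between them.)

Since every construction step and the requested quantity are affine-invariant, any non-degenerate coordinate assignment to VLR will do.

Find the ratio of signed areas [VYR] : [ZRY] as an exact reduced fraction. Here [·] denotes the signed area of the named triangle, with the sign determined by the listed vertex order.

[VYR]:[ZRY] = -8/5

Set V = (0, 0), L = (1, 0), R = (0, 1); any affine frame gives the same invariant.
1. Z lies on line VR with VZ:ZR = 3:5 ⇒ Z = (0, 3/8)
2. Y lies on line LV with LY:YV = -4:5 ⇒ Y = (5, 0)
2·[VYR] = 5, 2·[ZRY] = -25/8
[VYR]:[ZRY] = 5:-25/8 = -8/5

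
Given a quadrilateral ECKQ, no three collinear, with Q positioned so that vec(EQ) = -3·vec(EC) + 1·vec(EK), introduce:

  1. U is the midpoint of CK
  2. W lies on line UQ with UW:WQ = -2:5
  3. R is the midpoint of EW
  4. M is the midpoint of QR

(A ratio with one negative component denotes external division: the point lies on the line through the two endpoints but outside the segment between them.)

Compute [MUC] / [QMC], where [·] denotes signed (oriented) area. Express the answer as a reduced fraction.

Work in coordinates with E = (0, 0), C = (1, 0), K = (0, 1), Q = (-3, 1).
1. U is the midpoint of CK ⇒ U = (1/2, 1/2)
2. W lies on line UQ with UW:WQ = -2:5 ⇒ W = (17/6, 1/6)
3. R is the midpoint of EW ⇒ R = (17/12, 1/12)
4. M is the midpoint of QR ⇒ M = (-19/24, 13/24)
2·[MUC] = -5/8, 2·[QMC] = -3/8
[MUC]:[QMC] = -5/8:-3/8 = 5/3

[MUC]:[QMC] = 5/3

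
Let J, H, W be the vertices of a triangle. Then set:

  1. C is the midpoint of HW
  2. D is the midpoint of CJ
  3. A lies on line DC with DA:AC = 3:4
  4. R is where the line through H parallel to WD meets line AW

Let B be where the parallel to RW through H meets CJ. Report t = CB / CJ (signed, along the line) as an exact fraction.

Set J = (0, 0), H = (1, 0), W = (0, 1); any affine frame gives the same invariant.
1. C is the midpoint of HW ⇒ C = (1/2, 1/2)
2. D is the midpoint of CJ ⇒ D = (1/4, 1/4)
3. A lies on line DC with DA:AC = 3:4 ⇒ A = (5/14, 5/14)
4. R is where the line through H parallel to WD meets line AW ⇒ R = (5/3, -2)
through H parallel to RW: direction (-5/3, 3); meets CJ at B = (9/14, 9/14)
B = C + t·(J−C) with t = -2/7

t = -2/7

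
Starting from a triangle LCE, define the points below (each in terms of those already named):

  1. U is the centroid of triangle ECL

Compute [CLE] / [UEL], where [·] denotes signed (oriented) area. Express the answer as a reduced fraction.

Work in coordinates with L = (0, 0), C = (1, 0), E = (0, 1).
1. U is the centroid of triangle ECL ⇒ U = (1/3, 1/3)
2·[CLE] = -1, 2·[UEL] = 1/3
[CLE]:[UEL] = -1:1/3 = -3

[CLE]:[UEL] = -3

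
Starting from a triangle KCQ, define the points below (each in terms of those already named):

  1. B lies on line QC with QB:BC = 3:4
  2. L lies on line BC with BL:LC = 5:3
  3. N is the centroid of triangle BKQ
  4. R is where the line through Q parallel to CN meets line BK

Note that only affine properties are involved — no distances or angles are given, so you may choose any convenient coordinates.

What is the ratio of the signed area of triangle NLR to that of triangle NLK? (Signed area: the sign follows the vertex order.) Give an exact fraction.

Set K = (0, 0), C = (1, 0), Q = (0, 1); any affine frame gives the same invariant.
1. B lies on line QC with QB:BC = 3:4 ⇒ B = (3/7, 4/7)
2. L lies on line BC with BL:LC = 5:3 ⇒ L = (11/14, 3/14)
3. N is the centroid of triangle BKQ ⇒ N = (1/7, 11/21)
4. R is where the line through Q parallel to CN meets line BK ⇒ R = (18/35, 24/35)
2·[NLR] = 23/105, 2·[NLK] = -8/21
[NLR]:[NLK] = 23/105:-8/21 = -23/40

[NLR]:[NLK] = -23/40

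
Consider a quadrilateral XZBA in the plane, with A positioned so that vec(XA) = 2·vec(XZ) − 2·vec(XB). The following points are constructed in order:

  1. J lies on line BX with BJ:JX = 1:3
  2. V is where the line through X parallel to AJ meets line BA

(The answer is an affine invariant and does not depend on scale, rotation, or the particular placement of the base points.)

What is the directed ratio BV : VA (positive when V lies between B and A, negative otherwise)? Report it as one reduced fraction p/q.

Choose coordinates X = (0, 0), Z = (1, 0), B = (0, 1), A = (2, -2).
1. J lies on line BX with BJ:JX = 1:3 ⇒ J = (0, 3/4)
2. V is where the line through X parallel to AJ meets line BA ⇒ V = (8, -11)
V = B + t·(A−B) with t = 4, so BV:VA = t:(1−t) = 4:-3

BV:VA = -4/3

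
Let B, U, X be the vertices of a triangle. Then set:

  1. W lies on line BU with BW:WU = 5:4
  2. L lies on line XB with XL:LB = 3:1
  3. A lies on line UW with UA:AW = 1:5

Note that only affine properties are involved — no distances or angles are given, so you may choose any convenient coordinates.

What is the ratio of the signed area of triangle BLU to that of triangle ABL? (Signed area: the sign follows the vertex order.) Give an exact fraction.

[BLU]:[ABL] = 27/25

Set B = (0, 0), U = (1, 0), X = (0, 1); any affine frame gives the same invariant.
1. W lies on line BU with BW:WU = 5:4 ⇒ W = (5/9, 0)
2. L lies on line XB with XL:LB = 3:1 ⇒ L = (0, 1/4)
3. A lies on line UW with UA:AW = 1:5 ⇒ A = (25/27, 0)
2·[BLU] = -1/4, 2·[ABL] = -25/108
[BLU]:[ABL] = -1/4:-25/108 = 27/25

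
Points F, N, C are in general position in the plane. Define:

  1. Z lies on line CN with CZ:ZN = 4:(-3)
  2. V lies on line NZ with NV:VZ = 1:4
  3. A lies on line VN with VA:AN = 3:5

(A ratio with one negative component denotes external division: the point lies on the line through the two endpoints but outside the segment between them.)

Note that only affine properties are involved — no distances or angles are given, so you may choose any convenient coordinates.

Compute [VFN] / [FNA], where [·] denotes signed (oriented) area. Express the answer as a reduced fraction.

Work in coordinates with F = (0, 0), N = (1, 0), C = (0, 1).
1. Z lies on line CN with CZ:ZN = 4:(-3) ⇒ Z = (4, -3)
2. V lies on line NZ with NV:VZ = 1:4 ⇒ V = (8/5, -3/5)
3. A lies on line VN with VA:AN = 3:5 ⇒ A = (11/8, -3/8)
2·[VFN] = -3/5, 2·[FNA] = -3/8
[VFN]:[FNA] = -3/5:-3/8 = 8/5

[VFN]:[FNA] = 8/5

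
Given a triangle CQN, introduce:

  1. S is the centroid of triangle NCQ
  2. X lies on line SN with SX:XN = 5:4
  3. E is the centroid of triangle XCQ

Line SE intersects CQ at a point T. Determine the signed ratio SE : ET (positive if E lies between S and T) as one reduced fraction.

SE:ET = 8/19

Work in coordinates with C = (0, 0), Q = (1, 0), N = (0, 1).
1. S is the centroid of triangle NCQ ⇒ S = (1/3, 1/3)
2. X lies on line SN with SX:XN = 5:4 ⇒ X = (4/27, 19/27)
3. E is the centroid of triangle XCQ ⇒ E = (31/81, 19/81)
line SE meets CQ at T = (1/2, 0)
E = S + t·(T−S) with t = 8/27, so SE:ET = 8/27:19/27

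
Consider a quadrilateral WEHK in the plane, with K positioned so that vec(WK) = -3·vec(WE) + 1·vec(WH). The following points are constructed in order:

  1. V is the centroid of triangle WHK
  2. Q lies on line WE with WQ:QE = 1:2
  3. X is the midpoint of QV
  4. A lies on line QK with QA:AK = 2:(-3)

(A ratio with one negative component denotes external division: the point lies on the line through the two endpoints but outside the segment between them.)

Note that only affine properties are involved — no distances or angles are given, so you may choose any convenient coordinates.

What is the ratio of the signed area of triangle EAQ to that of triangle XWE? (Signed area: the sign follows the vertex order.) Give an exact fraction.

Choose coordinates W = (0, 0), E = (1, 0), H = (0, 1), K = (-3, 1).
1. V is the centroid of triangle WHK ⇒ V = (-1, 2/3)
2. Q lies on line WE with WQ:QE = 1:2 ⇒ Q = (1/3, 0)
3. X is the midpoint of QV ⇒ X = (-1/3, 1/3)
4. A lies on line QK with QA:AK = 2:(-3) ⇒ A = (7, -2)
2·[EAQ] = -4/3, 2·[XWE] = 1/3
[EAQ]:[XWE] = -4/3:1/3 = -4

[EAQ]:[XWE] = -4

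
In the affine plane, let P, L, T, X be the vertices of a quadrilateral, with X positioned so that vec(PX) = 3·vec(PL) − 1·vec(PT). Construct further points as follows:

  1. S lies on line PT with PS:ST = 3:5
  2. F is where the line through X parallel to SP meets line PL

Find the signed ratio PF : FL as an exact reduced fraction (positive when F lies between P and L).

Set P = (0, 0), L = (1, 0), T = (0, 1), X = (3, -1); any affine frame gives the same invariant.
1. S lies on line PT with PS:ST = 3:5 ⇒ S = (0, 3/8)
2. F is where the line through X parallel to SP meets line PL ⇒ F = (3, 0)
F = P + t·(L−P) with t = 3, so PF:FL = t:(1−t) = 3:-2

PF:FL = -3/2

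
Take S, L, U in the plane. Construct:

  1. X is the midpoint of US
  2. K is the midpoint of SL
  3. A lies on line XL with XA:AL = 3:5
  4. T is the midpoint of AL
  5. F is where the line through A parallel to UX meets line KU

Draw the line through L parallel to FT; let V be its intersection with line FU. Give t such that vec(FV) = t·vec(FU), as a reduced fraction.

Set S = (0, 0), L = (1, 0), U = (0, 1); any affine frame gives the same invariant.
1. X is the midpoint of US ⇒ X = (0, 1/2)
2. K is the midpoint of SL ⇒ K = (1/2, 0)
3. A lies on line XL with XA:AL = 3:5 ⇒ A = (3/8, 5/16)
4. T is the midpoint of AL ⇒ T = (11/16, 5/32)
5. F is where the line through A parallel to UX meets line KU ⇒ F = (3/8, 1/4)
through L parallel to FT: direction (5/16, -3/32); meets FU at V = (7/17, 3/17)
V = F + t·(U−F) with t = -5/51

t = -5/51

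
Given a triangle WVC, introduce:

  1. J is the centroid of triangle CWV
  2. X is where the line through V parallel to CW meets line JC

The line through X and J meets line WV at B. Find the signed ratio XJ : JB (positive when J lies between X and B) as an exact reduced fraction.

Set W = (0, 0), V = (1, 0), C = (0, 1); any affine frame gives the same invariant.
1. J is the centroid of triangle CWV ⇒ J = (1/3, 1/3)
2. X is where the line through V parallel to CW meets line JC ⇒ X = (1, -1)
line XJ meets WV at B = (1/2, 0)
J = X + t·(B−X) with t = 4/3, so XJ:JB = 4/3:-1/3

XJ:JB = -4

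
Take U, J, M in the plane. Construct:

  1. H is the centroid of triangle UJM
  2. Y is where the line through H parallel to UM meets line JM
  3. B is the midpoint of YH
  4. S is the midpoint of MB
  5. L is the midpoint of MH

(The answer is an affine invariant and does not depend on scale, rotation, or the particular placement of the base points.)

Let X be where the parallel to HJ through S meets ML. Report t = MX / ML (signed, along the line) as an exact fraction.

Set U = (0, 0), J = (1, 0), M = (0, 1); any affine frame gives the same invariant.
1. H is the centroid of triangle UJM ⇒ H = (1/3, 1/3)
2. Y is where the line through H parallel to UM meets line JM ⇒ Y = (1/3, 2/3)
3. B is the midpoint of YH ⇒ B = (1/3, 1/2)
4. S is the midpoint of MB ⇒ S = (1/6, 3/4)
5. L is the midpoint of MH ⇒ L = (1/6, 2/3)
through S parallel to HJ: direction (2/3, -1/3); meets ML at X = (1/9, 7/9)
X = M + t·(L−M) with t = 2/3

t = 2/3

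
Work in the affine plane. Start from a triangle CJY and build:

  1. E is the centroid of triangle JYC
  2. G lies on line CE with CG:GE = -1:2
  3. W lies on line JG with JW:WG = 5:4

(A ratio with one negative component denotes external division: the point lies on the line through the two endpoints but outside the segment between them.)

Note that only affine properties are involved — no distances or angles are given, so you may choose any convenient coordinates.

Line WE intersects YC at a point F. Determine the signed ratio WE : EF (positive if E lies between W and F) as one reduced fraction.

Work in coordinates with C = (0, 0), J = (1, 0), Y = (0, 1).
1. E is the centroid of triangle JYC ⇒ E = (1/3, 1/3)
2. G lies on line CE with CG:GE = -1:2 ⇒ G = (-1/3, -1/3)
3. W lies on line JG with JW:WG = 5:4 ⇒ W = (7/27, -5/27)
line WE meets YC at F = (0, -2)
E = W + t·(F−W) with t = -2/7, so WE:EF = -2/7:9/7

WE:EF = -2/9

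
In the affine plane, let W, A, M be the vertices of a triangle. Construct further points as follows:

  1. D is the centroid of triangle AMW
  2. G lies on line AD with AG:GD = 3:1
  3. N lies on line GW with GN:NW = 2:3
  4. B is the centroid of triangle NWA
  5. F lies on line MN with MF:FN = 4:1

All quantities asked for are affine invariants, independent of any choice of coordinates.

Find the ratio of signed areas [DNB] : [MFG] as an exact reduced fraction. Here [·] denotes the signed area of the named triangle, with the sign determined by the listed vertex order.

Set W = (0, 0), A = (1, 0), M = (0, 1); any affine frame gives the same invariant.
1. D is the centroid of triangle AMW ⇒ D = (1/3, 1/3)
2. G lies on line AD with AG:GD = 3:1 ⇒ G = (1/2, 1/4)
3. N lies on line GW with GN:NW = 2:3 ⇒ N = (3/10, 3/20)
4. B is the centroid of triangle NWA ⇒ B = (13/30, 1/20)
5. F lies on line MN with MF:FN = 4:1 ⇒ F = (6/25, 8/25)
2·[DNB] = 1/36, 2·[MFG] = 4/25
[DNB]:[MFG] = 1/36:4/25 = 25/144

[DNB]:[MFG] = 25/144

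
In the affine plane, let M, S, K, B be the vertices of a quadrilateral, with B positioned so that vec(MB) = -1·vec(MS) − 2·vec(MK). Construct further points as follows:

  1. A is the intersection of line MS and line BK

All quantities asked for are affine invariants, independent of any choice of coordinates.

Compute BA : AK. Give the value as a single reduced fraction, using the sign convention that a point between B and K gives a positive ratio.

Assign M = (0, 0), S = (1, 0), K = (0, 1), B = (-1, -2) — the answer is frame-independent, so this choice is without loss of generality.
1. A is the intersection of line MS and line BK ⇒ A = (-1/3, 0)
A = B + t·(K−B) with t = 2/3, so BA:AK = t:(1−t) = 2/3:1/3

BA:AK = 2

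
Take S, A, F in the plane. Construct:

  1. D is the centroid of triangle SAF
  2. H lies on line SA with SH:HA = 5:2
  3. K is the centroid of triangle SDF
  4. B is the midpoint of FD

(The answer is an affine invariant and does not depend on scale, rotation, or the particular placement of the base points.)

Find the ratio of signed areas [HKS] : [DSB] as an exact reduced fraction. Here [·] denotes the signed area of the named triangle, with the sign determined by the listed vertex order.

[HKS]:[DSB] = -40/21

Set S = (0, 0), A = (1, 0), F = (0, 1); any affine frame gives the same invariant.
1. D is the centroid of triangle SAF ⇒ D = (1/3, 1/3)
2. H lies on line SA with SH:HA = 5:2 ⇒ H = (5/7, 0)
3. K is the centroid of triangle SDF ⇒ K = (1/9, 4/9)
4. B is the midpoint of FD ⇒ B = (1/6, 2/3)
2·[HKS] = 20/63, 2·[DSB] = -1/6
[HKS]:[DSB] = 20/63:-1/6 = -40/21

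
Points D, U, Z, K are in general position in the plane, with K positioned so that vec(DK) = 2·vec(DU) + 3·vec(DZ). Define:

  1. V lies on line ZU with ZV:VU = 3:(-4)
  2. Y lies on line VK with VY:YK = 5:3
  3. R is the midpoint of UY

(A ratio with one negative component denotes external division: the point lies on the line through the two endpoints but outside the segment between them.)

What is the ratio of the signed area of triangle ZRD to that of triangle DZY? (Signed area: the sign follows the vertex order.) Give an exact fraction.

Set D = (0, 0), U = (1, 0), Z = (0, 1), K = (2, 3); any affine frame gives the same invariant.
1. V lies on line ZU with ZV:VU = 3:(-4) ⇒ V = (-3, 4)
2. Y lies on line VK with VY:YK = 5:3 ⇒ Y = (1/8, 27/8)
3. R is the midpoint of UY ⇒ R = (9/16, 27/16)
2·[ZRD] = -9/16, 2·[DZY] = -1/8
[ZRD]:[DZY] = -9/16:-1/8 = 9/2

[ZRD]:[DZY] = 9/2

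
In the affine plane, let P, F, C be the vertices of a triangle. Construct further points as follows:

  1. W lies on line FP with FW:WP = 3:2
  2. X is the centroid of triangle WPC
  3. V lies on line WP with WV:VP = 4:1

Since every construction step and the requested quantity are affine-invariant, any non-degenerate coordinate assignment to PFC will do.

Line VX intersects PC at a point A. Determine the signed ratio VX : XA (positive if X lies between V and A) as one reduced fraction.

Assign P = (0, 0), F = (1, 0), C = (0, 1) — the answer is frame-independent, so this choice is without loss of generality.
1. W lies on line FP with FW:WP = 3:2 ⇒ W = (2/5, 0)
2. X is the centroid of triangle WPC ⇒ X = (2/15, 1/3)
3. V lies on line WP with WV:VP = 4:1 ⇒ V = (2/25, 0)
line VX meets PC at A = (0, -1/2)
X = V + t·(A−V) with t = -2/3, so VX:XA = -2/3:5/3

VX:XA = -2/5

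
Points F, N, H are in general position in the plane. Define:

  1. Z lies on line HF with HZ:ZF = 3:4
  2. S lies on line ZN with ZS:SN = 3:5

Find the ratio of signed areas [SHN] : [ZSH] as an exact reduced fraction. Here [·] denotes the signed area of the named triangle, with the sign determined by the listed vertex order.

Work in coordinates with F = (0, 0), N = (1, 0), H = (0, 1).
1. Z lies on line HF with HZ:ZF = 3:4 ⇒ Z = (0, 4/7)
2. S lies on line ZN with ZS:SN = 3:5 ⇒ S = (3/8, 5/14)
2·[SHN] = -15/56, 2·[ZSH] = 9/56
[SHN]:[ZSH] = -15/56:9/56 = -5/3

[SHN]:[ZSH] = -5/3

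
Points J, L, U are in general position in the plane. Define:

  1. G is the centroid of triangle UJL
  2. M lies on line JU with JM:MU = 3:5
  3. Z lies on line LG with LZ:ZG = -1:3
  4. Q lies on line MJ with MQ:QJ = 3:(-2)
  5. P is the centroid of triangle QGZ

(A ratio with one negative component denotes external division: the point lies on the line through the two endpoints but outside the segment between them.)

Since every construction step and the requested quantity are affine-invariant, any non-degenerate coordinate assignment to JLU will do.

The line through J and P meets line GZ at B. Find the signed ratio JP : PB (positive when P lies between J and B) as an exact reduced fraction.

Set J = (0, 0), L = (1, 0), U = (0, 1); any affine frame gives the same invariant.
1. G is the centroid of triangle UJL ⇒ G = (1/3, 1/3)
2. M lies on line JU with JM:MU = 3:5 ⇒ M = (0, 3/8)
3. Z lies on line LG with LZ:ZG = -1:3 ⇒ Z = (4/3, -1/6)
4. Q lies on line MJ with MQ:QJ = 3:(-2) ⇒ Q = (0, -3/4)
5. P is the centroid of triangle QGZ ⇒ P = (5/9, -7/36)
line JP meets GZ at B = (10/3, -7/6)
P = J + t·(B−J) with t = 1/6, so JP:PB = 1/6:5/6

JP:PB = 1/5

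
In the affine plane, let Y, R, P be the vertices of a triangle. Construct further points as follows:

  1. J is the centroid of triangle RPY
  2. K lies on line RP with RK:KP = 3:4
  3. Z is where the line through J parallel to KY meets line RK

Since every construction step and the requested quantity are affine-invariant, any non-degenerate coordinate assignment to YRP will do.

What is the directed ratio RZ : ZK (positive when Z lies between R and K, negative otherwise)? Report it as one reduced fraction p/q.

RZ:ZK = -10

Assign Y = (0, 0), R = (1, 0), P = (0, 1) — the answer is frame-independent, so this choice is without loss of generality.
1. J is the centroid of triangle RPY ⇒ J = (1/3, 1/3)
2. K lies on line RP with RK:KP = 3:4 ⇒ K = (4/7, 3/7)
3. Z is where the line through J parallel to KY meets line RK ⇒ Z = (11/21, 10/21)
Z = R + t·(K−R) with t = 10/9, so RZ:ZK = t:(1−t) = 10/9:-1/9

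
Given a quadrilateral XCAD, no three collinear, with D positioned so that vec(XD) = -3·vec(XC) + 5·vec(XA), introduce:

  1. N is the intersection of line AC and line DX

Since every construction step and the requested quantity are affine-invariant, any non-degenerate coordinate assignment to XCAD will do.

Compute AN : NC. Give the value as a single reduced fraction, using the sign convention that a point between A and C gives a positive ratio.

AN:NC = -3/5

Work in coordinates with X = (0, 0), C = (1, 0), A = (0, 1), D = (-3, 5).
1. N is the intersection of line AC and line DX ⇒ N = (-3/2, 5/2)
N = A + t·(C−A) with t = -3/2, so AN:NC = t:(1−t) = -3/2:5/2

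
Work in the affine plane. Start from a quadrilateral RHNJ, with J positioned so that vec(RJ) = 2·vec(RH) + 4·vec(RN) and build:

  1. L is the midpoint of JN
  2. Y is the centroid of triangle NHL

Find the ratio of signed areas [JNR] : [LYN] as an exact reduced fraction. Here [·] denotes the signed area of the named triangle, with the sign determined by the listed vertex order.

Set R = (0, 0), H = (1, 0), N = (0, 1), J = (2, 4); any affine frame gives the same invariant.
1. L is the midpoint of JN ⇒ L = (1, 5/2)
2. Y is the centroid of triangle NHL ⇒ Y = (2/3, 7/6)
2·[JNR] = 2, 2·[LYN] = -5/6
[JNR]:[LYN] = 2:-5/6 = -12/5

[JNR]:[LYN] = -12/5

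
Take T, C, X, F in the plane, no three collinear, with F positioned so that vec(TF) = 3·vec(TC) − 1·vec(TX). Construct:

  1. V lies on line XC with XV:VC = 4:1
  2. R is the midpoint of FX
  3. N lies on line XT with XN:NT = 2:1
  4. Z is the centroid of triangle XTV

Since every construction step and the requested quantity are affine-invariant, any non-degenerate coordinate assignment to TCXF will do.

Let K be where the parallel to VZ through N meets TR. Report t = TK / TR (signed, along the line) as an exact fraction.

Set T = (0, 0), C = (1, 0), X = (0, 1), F = (3, -1); any affine frame gives the same invariant.
1. V lies on line XC with XV:VC = 4:1 ⇒ V = (4/5, 1/5)
2. R is the midpoint of FX ⇒ R = (3/2, 0)
3. N lies on line XT with XN:NT = 2:1 ⇒ N = (0, 1/3)
4. Z is the centroid of triangle XTV ⇒ Z = (4/15, 2/5)
through N parallel to VZ: direction (-8/15, 1/5); meets TR at K = (8/9, 0)
K = T + t·(R−T) with t = 16/27

t = 16/27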